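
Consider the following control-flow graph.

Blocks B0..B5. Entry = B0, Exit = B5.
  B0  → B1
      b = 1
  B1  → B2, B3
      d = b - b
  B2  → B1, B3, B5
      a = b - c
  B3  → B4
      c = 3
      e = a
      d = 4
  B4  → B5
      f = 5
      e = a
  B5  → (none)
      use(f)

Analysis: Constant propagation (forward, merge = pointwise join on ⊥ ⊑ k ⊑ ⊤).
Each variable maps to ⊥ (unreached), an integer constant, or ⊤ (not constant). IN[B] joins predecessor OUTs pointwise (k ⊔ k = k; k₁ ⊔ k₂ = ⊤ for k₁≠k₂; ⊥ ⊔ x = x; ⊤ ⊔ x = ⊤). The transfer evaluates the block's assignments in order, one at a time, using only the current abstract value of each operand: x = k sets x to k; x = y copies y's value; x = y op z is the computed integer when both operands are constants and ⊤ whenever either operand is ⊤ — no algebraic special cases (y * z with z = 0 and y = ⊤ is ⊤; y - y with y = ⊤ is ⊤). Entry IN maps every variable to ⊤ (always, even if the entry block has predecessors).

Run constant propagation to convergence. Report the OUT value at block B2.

Per-block solution:
  B0:   IN=(all ⊤)   OUT={b:1; rest ⊤}
  B1:   IN={b:1; rest ⊤}   OUT={b:1, d:0; rest ⊤}
  B2:   IN={b:1, d:0; rest ⊤}   OUT={b:1, d:0; rest ⊤}
  B3:   IN={b:1, d:0; rest ⊤}   OUT={b:1, c:3, d:4; rest ⊤}
  B4:   IN={b:1, c:3, d:4; rest ⊤}   OUT={b:1, c:3, d:4, f:5; rest ⊤}
  B5:   IN={b:1; rest ⊤}   OUT={b:1; rest ⊤}

Merge at B2: IN[B2] = OUT[B1] = {a: ⊤, b: 1, c: ⊤, d: 0, e: ⊤, f: ⊤}
Applying B2's transfer function to that IN value gives OUT[B2] (row B2 above).

Answer: {a: ⊤, b: 1, c: ⊤, d: 0, e: ⊤, f: ⊤}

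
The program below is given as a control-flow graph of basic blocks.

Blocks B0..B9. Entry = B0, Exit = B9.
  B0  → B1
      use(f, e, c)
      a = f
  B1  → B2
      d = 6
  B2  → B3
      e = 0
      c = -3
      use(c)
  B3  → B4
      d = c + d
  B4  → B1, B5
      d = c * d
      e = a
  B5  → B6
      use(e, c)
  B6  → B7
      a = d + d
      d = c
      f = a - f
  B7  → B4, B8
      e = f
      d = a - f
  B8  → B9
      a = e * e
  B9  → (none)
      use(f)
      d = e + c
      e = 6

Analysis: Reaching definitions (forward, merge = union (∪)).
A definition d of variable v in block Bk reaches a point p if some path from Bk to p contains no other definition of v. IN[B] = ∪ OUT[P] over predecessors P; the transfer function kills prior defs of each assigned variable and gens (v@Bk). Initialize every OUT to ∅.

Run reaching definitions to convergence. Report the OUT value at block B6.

Converged values:
  B0:   IN={}   OUT={a@B0}
  B1:   IN={a@B0, a@B6, c@B2, d@B4, e@B4, f@B6}   OUT={a@B0, a@B6, c@B2, d@B1, e@B4, f@B6}
  B2:   IN={a@B0, a@B6, c@B2, d@B1, e@B4, f@B6}   OUT={a@B0, a@B6, c@B2, d@B1, e@B2, f@B6}
  B3:   IN={a@B0, a@B6, c@B2, d@B1, e@B2, f@B6}   OUT={a@B0, a@B6, c@B2, d@B3, e@B2, f@B6}
  B4:   IN={a@B0, a@B6, c@B2, d@B3, d@B7, e@B2, e@B7, f@B6}   OUT={a@B0, a@B6, c@B2, d@B4, e@B4, f@B6}
  B5:   IN={a@B0, a@B6, c@B2, d@B4, e@B4, f@B6}   OUT={a@B0, a@B6, c@B2, d@B4, e@B4, f@B6}
  B6:   IN={a@B0, a@B6, c@B2, d@B4, e@B4, f@B6}   OUT={a@B6, c@B2, d@B6, e@B4, f@B6}
  B7:   IN={a@B6, c@B2, d@B6, e@B4, f@B6}   OUT={a@B6, c@B2, d@B7, e@B7, f@B6}
  B8:   IN={a@B6, c@B2, d@B7, e@B7, f@B6}   OUT={a@B8, c@B2, d@B7, e@B7, f@B6}
  B9:   IN={a@B8, c@B2, d@B7, e@B7, f@B6}   OUT={a@B8, c@B2, d@B9, e@B9, f@B6}

Merge at B6: IN[B6] = OUT[B5] = {a@B0, a@B6, c@B2, d@B4, e@B4, f@B6}
Applying B6's transfer function to that IN value gives OUT[B6] (row B6 above).

Answer: {a@B6, c@B2, d@B6, e@B4, f@B6}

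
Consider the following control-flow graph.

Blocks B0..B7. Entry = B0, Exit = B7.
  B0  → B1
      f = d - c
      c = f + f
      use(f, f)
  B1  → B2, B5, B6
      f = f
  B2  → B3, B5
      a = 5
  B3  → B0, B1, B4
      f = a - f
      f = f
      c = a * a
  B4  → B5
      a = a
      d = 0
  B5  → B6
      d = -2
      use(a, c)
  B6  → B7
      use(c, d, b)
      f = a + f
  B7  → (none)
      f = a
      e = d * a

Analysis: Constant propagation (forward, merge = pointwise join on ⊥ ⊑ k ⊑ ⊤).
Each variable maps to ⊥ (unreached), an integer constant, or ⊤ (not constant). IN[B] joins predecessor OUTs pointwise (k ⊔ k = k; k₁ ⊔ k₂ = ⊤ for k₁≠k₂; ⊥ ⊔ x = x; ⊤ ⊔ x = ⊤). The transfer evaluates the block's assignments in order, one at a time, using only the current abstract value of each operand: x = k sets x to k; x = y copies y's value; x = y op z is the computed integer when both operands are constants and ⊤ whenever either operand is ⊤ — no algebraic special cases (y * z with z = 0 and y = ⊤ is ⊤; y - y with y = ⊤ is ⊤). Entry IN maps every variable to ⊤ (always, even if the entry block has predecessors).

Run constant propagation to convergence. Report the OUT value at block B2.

Converged values:
  B0:   IN=(all ⊤)   OUT=(all ⊤)
  B1:   IN=(all ⊤)   OUT=(all ⊤)
  B2:   IN=(all ⊤)   OUT={a:5; rest ⊤}
  B3:   IN={a:5; rest ⊤}   OUT={a:5, c:25; rest ⊤}
  B4:   IN={a:5, c:25; rest ⊤}   OUT={a:5, c:25, d:0; rest ⊤}
  B5:   IN=(all ⊤)   OUT={d:-2; rest ⊤}
  B6:   IN=(all ⊤)   OUT=(all ⊤)
  B7:   IN=(all ⊤)   OUT=(all ⊤)

Merge at B2: IN[B2] = OUT[B1] = {a: ⊤, b: ⊤, c: ⊤, d: ⊤, e: ⊤, f: ⊤}
Applying B2's transfer function to that IN value gives OUT[B2] (row B2 above).

Answer: {a: 5, b: ⊤, c: ⊤, d: ⊤, e: ⊤, f: ⊤}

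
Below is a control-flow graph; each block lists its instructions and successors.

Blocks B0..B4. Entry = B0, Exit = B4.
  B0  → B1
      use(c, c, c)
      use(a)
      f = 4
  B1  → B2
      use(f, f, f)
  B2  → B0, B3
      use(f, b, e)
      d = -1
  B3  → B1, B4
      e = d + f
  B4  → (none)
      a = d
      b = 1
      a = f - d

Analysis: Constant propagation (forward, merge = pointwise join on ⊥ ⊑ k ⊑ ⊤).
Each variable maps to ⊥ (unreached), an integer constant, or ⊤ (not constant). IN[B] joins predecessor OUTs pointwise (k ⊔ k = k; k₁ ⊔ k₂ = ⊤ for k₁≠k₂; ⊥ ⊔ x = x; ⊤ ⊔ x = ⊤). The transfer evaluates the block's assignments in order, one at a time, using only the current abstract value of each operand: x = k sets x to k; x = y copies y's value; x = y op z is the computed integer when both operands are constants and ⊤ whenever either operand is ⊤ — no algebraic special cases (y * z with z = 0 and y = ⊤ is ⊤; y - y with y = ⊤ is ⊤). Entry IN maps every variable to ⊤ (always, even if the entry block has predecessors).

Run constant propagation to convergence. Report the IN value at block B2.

Answer: {a: ⊤, b: ⊤, c: ⊤, d: ⊤, e: ⊤, f: 4}

Trace:
Fixpoint table:
  B0:   IN=(all ⊤)   OUT={f:4; rest ⊤}
  B1:   IN={f:4; rest ⊤}   OUT={f:4; rest ⊤}
  B2:   IN={f:4; rest ⊤}   OUT={d:-1, f:4; rest ⊤}
  B3:   IN={d:-1, f:4; rest ⊤}   OUT={d:-1, e:3, f:4; rest ⊤}
  B4:   IN={d:-1, e:3, f:4; rest ⊤}   OUT={a:5, b:1, d:-1, e:3, f:4; rest ⊤}

Merge at B2: IN[B2] = OUT[B1] = {a: ⊤, b: ⊤, c: ⊤, d: ⊤, e: ⊤, f: 4}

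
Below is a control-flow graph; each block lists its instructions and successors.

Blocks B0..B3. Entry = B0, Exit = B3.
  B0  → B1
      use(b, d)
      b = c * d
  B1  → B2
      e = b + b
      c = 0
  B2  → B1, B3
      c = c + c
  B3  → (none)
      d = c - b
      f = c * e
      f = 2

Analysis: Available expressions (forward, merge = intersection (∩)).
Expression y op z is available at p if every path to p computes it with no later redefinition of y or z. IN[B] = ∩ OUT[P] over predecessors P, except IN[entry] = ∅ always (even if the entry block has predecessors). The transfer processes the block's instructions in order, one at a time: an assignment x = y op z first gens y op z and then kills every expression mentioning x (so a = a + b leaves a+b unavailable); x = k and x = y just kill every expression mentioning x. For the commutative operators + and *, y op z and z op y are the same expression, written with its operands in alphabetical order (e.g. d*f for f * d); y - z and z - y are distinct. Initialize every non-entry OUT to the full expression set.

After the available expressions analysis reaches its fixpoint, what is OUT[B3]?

Answer: {b+b, c*e, c-b}

Trace:
Converged values:
  B0:   IN={}   OUT={c*d}
  B1:   IN={}   OUT={b+b}
  B2:   IN={b+b}   OUT={b+b}
  B3:   IN={b+b}   OUT={b+b, c*e, c-b}

Merge at B3: IN[B3] = OUT[B2] = {b+b}
Applying B3's transfer function to that IN value gives OUT[B3] (row B3 above).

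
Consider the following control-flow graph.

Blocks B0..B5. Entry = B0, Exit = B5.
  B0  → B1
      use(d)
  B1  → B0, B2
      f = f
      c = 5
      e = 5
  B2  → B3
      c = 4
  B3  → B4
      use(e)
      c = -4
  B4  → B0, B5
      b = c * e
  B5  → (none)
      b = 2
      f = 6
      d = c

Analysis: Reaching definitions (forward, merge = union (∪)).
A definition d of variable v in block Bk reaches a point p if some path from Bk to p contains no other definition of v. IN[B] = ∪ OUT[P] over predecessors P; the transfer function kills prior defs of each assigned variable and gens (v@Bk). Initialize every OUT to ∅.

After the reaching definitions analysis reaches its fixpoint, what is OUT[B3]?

Answer: {b@B4, c@B3, e@B1, f@B1}

Working:
Fixpoint table:
  B0:  IN={b@B4, c@B1, c@B3, e@B1, f@B1}  OUT={b@B4, c@B1, c@B3, e@B1, f@B1}
  B1:  IN={b@B4, c@B1, c@B3, e@B1, f@B1}  OUT={b@B4, c@B1, e@B1, f@B1}
  B2:  IN={b@B4, c@B1, e@B1, f@B1}  OUT={b@B4, c@B2, e@B1, f@B1}
  B3:  IN={b@B4, c@B2, e@B1, f@B1}  OUT={b@B4, c@B3, e@B1, f@B1}
  B4:  IN={b@B4, c@B3, e@B1, f@B1}  OUT={b@B4, c@B3, e@B1, f@B1}
  B5:  IN={b@B4, c@B3, e@B1, f@B1}  OUT={b@B5, c@B3, d@B5, e@B1, f@B5}

Merge at B3: IN[B3] = OUT[B2] = {b@B4, c@B2, e@B1, f@B1}
Applying B3's transfer function to that IN value gives OUT[B3] (row B3 above).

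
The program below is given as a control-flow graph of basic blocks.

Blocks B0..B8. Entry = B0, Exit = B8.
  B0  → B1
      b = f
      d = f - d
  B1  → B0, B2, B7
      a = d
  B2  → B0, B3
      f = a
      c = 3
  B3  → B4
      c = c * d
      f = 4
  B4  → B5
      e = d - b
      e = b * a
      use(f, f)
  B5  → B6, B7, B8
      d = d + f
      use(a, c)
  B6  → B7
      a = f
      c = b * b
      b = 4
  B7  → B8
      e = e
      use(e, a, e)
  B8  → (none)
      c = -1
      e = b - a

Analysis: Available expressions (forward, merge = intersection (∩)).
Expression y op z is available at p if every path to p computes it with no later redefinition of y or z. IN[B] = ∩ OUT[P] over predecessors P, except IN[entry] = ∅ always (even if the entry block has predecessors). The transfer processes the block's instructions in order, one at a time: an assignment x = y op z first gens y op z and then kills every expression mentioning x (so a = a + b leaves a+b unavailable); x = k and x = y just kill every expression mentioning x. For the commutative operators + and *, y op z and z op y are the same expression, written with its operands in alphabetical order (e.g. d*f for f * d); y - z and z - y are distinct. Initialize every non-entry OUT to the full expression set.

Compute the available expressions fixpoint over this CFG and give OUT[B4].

Answer: {a*b, d-b}

Working:
Converged values:
  B0:  IN={}  OUT={}
  B1:  IN={}  OUT={}
  B2:  IN={}  OUT={}
  B3:  IN={}  OUT={}
  B4:  IN={}  OUT={a*b, d-b}
  B5:  IN={a*b, d-b}  OUT={a*b}
  B6:  IN={a*b}  OUT={}
  B7:  IN={}  OUT={}
  B8:  IN={}  OUT={b-a}

Merge at B4: IN[B4] = OUT[B3] = {}
Applying B4's transfer function to that IN value gives OUT[B4] (row B4 above).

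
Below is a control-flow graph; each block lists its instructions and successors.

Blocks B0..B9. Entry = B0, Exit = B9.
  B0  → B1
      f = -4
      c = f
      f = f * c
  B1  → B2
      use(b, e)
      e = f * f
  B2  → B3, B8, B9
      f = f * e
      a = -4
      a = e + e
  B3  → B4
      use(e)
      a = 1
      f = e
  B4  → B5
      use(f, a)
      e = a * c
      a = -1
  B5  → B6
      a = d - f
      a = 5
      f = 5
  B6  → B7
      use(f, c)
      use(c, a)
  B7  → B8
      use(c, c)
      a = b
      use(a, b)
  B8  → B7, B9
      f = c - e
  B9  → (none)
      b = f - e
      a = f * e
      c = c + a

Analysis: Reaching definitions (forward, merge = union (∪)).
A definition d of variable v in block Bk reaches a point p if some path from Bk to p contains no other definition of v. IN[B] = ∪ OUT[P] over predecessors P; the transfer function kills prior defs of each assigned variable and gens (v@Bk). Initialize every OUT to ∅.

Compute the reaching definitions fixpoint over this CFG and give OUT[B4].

Answer: {a@B4, c@B0, e@B4, f@B3}

Derivation:
Per-block solution:
  B0:   IN={}   OUT={c@B0, f@B0}
  B1:   IN={c@B0, f@B0}   OUT={c@B0, e@B1, f@B0}
  B2:   IN={c@B0, e@B1, f@B0}   OUT={a@B2, c@B0, e@B1, f@B2}
  B3:   IN={a@B2, c@B0, e@B1, f@B2}   OUT={a@B3, c@B0, e@B1, f@B3}
  B4:   IN={a@B3, c@B0, e@B1, f@B3}   OUT={a@B4, c@B0, e@B4, f@B3}
  B5:   IN={a@B4, c@B0, e@B4, f@B3}   OUT={a@B5, c@B0, e@B4, f@B5}
  B6:   IN={a@B5, c@B0, e@B4, f@B5}   OUT={a@B5, c@B0, e@B4, f@B5}
  B7:   IN={a@B2, a@B5, a@B7, c@B0, e@B1, e@B4, f@B5, f@B8}   OUT={a@B7, c@B0, e@B1, e@B4, f@B5, f@B8}
  B8:   IN={a@B2, a@B7, c@B0, e@B1, e@B4, f@B2, f@B5, f@B8}   OUT={a@B2, a@B7, c@B0, e@B1, e@B4, f@B8}
  B9:   IN={a@B2, a@B7, c@B0, e@B1, e@B4, f@B2, f@B8}   OUT={a@B9, b@B9, c@B9, e@B1, e@B4, f@B2, f@B8}

Merge at B4: IN[B4] = OUT[B3] = {a@B3, c@B0, e@B1, f@B3}
Applying B4's transfer function to that IN value gives OUT[B4] (row B4 above).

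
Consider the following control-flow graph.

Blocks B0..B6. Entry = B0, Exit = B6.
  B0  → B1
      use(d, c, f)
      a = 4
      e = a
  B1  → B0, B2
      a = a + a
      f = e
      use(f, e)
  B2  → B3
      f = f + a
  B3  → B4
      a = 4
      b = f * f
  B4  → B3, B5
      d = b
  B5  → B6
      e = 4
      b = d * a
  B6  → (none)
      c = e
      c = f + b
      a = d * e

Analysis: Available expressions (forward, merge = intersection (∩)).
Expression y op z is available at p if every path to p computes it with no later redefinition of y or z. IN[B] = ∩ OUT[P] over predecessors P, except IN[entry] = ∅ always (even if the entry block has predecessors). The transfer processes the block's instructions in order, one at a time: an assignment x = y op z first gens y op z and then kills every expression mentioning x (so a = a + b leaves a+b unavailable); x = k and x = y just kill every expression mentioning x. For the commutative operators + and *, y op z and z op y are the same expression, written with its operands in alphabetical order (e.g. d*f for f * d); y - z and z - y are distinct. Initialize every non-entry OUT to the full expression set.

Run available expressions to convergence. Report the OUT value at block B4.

Converged values:
  B0:  IN={}  OUT={}
  B1:  IN={}  OUT={}
  B2:  IN={}  OUT={}
  B3:  IN={}  OUT={f*f}
  B4:  IN={f*f}  OUT={f*f}
  B5:  IN={f*f}  OUT={a*d, f*f}
  B6:  IN={a*d, f*f}  OUT={b+f, d*e, f*f}

Merge at B4: IN[B4] = OUT[B3] = {f*f}
Applying B4's transfer function to that IN value gives OUT[B4] (row B4 above).

Answer: {f*f}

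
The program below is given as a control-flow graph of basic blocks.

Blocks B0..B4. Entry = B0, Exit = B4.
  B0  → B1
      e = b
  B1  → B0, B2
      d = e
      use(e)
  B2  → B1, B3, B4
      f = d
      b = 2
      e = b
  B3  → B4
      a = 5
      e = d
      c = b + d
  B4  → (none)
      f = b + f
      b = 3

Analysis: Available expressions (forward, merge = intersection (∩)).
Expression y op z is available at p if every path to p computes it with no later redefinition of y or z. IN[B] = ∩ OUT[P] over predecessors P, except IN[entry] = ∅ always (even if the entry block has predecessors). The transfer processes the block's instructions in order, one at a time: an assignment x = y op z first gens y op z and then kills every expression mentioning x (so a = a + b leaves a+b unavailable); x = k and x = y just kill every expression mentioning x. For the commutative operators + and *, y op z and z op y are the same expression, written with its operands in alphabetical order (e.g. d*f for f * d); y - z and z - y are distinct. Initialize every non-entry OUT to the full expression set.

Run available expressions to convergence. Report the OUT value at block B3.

Answer: {b+d}

Working:
Converged values:
  B0:  IN={}  OUT={}
  B1:  IN={}  OUT={}
  B2:  IN={}  OUT={}
  B3:  IN={}  OUT={b+d}
  B4:  IN={}  OUT={}

Merge at B3: IN[B3] = OUT[B2] = {}
Applying B3's transfer function to that IN value gives OUT[B3] (row B3 above).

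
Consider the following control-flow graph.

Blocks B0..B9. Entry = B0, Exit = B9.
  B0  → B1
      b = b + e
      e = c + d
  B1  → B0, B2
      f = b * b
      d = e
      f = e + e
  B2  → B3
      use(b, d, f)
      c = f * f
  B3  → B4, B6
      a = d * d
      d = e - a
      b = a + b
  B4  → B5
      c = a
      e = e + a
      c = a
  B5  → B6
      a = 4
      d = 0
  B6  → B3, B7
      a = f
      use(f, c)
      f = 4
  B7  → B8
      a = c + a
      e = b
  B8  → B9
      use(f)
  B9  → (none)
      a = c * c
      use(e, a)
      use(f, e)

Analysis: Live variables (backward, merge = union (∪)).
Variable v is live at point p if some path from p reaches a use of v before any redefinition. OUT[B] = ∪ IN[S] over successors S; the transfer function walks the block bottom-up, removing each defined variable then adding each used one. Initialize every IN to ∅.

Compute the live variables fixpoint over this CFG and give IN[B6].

Answer: {b, c, d, e, f}

Working:
Per-block solution:
  B0:  IN={b, c, d, e}  OUT={b, c, e}
  B1:  IN={b, c, e}  OUT={b, c, d, e, f}
  B2:  IN={b, d, e, f}  OUT={b, c, d, e, f}
  B3:  IN={b, c, d, e, f}  OUT={a, b, c, d, e, f}
  B4:  IN={a, b, e, f}  OUT={b, c, e, f}
  B5:  IN={b, c, e, f}  OUT={b, c, d, e, f}
  B6:  IN={b, c, d, e, f}  OUT={a, b, c, d, e, f}
  B7:  IN={a, b, c, f}  OUT={c, e, f}
  B8:  IN={c, e, f}  OUT={c, e, f}
  B9:  IN={c, e, f}  OUT={}

Merge at B6: OUT[B6] = IN[B3] ⊔ IN[B7] = {a, b, c, d, e, f}
Applying B6's transfer function to that OUT value gives IN[B6] (row B6 above).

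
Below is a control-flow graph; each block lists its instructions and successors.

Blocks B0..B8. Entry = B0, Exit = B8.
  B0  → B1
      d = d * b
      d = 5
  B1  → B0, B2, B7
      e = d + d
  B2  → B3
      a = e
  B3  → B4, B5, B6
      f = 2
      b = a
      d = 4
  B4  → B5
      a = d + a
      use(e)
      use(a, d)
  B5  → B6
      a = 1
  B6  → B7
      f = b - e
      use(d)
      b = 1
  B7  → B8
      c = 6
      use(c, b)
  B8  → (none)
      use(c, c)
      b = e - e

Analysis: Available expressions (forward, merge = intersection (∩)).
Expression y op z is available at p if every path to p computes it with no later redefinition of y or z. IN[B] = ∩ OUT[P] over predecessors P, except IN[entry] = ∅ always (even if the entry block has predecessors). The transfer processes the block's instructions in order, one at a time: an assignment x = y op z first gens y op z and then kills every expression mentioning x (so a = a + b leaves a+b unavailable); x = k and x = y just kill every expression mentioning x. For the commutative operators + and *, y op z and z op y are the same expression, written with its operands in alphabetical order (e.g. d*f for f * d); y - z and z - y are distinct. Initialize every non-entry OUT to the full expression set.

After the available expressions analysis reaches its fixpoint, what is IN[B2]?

Per-block solution:
  B0: | IN={} | OUT={}
  B1: | IN={} | OUT={d+d}
  B2: | IN={d+d} | OUT={d+d}
  B3: | IN={d+d} | OUT={}
  B4: | IN={} | OUT={}
  B5: | IN={} | OUT={}
  B6: | IN={} | OUT={}
  B7: | IN={} | OUT={}
  B8: | IN={} | OUT={e-e}

Merge at B2: IN[B2] = OUT[B1] = {d+d}

Answer: {d+d}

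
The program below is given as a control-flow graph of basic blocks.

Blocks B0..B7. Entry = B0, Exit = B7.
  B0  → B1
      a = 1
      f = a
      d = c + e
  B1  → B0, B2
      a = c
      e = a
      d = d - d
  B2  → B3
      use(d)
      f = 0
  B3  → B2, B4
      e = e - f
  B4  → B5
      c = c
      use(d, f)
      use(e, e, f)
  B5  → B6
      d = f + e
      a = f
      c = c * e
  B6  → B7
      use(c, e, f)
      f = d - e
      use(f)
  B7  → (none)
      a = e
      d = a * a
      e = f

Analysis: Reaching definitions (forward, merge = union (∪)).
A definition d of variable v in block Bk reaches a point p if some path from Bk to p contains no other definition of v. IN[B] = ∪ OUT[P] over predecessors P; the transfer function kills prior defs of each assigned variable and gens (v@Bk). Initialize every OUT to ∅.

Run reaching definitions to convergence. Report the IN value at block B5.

Answer: {a@B1, c@B4, d@B1, e@B3, f@B2}

Working:
Converged values:
  B0:  IN={a@B1, d@B1, e@B1, f@B0}  OUT={a@B0, d@B0, e@B1, f@B0}
  B1:  IN={a@B0, d@B0, e@B1, f@B0}  OUT={a@B1, d@B1, e@B1, f@B0}
  B2:  IN={a@B1, d@B1, e@B1, e@B3, f@B0, f@B2}  OUT={a@B1, d@B1, e@B1, e@B3, f@B2}
  B3:  IN={a@B1, d@B1, e@B1, e@B3, f@B2}  OUT={a@B1, d@B1, e@B3, f@B2}
  B4:  IN={a@B1, d@B1, e@B3, f@B2}  OUT={a@B1, c@B4, d@B1, e@B3, f@B2}
  B5:  IN={a@B1, c@B4, d@B1, e@B3, f@B2}  OUT={a@B5, c@B5, d@B5, e@B3, f@B2}
  B6:  IN={a@B5, c@B5, d@B5, e@B3, f@B2}  OUT={a@B5, c@B5, d@B5, e@B3, f@B6}
  B7:  IN={a@B5, c@B5, d@B5, e@B3, f@B6}  OUT={a@B7, c@B5, d@B7, e@B7, f@B6}

Merge at B5: IN[B5] = OUT[B4] = {a@B1, c@B4, d@B1, e@B3, f@B2}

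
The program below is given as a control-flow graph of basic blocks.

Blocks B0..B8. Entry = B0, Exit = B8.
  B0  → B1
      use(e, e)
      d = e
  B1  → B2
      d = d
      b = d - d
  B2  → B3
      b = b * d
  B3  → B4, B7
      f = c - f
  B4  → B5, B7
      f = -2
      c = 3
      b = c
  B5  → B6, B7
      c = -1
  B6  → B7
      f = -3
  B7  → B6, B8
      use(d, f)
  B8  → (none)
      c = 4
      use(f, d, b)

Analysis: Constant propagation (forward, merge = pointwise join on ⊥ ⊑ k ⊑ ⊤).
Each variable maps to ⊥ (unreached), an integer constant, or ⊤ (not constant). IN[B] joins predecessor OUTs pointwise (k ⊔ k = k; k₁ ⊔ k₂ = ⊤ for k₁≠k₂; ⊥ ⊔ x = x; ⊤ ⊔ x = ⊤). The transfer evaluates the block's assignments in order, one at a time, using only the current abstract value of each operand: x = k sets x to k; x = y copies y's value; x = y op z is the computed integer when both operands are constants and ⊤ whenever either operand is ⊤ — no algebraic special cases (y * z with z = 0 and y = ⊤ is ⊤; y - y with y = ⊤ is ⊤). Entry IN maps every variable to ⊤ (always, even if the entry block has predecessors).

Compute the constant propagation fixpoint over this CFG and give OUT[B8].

Answer: {a: ⊤, b: ⊤, c: 4, d: ⊤, e: ⊤, f: ⊤}

Trace:
Converged values:
  B0: | IN=(all ⊤) | OUT=(all ⊤)
  B1: | IN=(all ⊤) | OUT=(all ⊤)
  B2: | IN=(all ⊤) | OUT=(all ⊤)
  B3: | IN=(all ⊤) | OUT=(all ⊤)
  B4: | IN=(all ⊤) | OUT={b:3, c:3, f:-2; rest ⊤}
  B5: | IN={b:3, c:3, f:-2; rest ⊤} | OUT={b:3, c:-1, f:-2; rest ⊤}
  B6: | IN=(all ⊤) | OUT={f:-3; rest ⊤}
  B7: | IN=(all ⊤) | OUT=(all ⊤)
  B8: | IN=(all ⊤) | OUT={c:4; rest ⊤}

Merge at B8: IN[B8] = OUT[B7] = {a: ⊤, b: ⊤, c: ⊤, d: ⊤, e: ⊤, f: ⊤}
Applying B8's transfer function to that IN value gives OUT[B8] (row B8 above).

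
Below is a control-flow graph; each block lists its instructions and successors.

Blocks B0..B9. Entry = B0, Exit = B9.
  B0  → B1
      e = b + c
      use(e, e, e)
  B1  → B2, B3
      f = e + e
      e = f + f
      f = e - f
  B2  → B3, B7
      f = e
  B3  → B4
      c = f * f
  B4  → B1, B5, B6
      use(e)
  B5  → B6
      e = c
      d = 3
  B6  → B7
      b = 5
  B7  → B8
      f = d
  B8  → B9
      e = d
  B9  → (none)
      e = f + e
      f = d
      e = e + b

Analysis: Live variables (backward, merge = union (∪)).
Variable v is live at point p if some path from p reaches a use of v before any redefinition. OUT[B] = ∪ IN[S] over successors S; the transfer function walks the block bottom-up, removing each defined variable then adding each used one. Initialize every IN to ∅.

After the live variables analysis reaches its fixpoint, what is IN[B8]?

Converged values:
  B0:   IN={b, c, d}   OUT={b, d, e}
  B1:   IN={b, d, e}   OUT={b, d, e, f}
  B2:   IN={b, d, e}   OUT={b, d, e, f}
  B3:   IN={b, d, e, f}   OUT={b, c, d, e}
  B4:   IN={b, c, d, e}   OUT={b, c, d, e}
  B5:   IN={c}   OUT={d}
  B6:   IN={d}   OUT={b, d}
  B7:   IN={b, d}   OUT={b, d, f}
  B8:   IN={b, d, f}   OUT={b, d, e, f}
  B9:   IN={b, d, e, f}   OUT={}

Merge at B8: OUT[B8] = IN[B9] = {b, d, e, f}
Applying B8's transfer function to that OUT value gives IN[B8] (row B8 above).

Answer: {b, d, f}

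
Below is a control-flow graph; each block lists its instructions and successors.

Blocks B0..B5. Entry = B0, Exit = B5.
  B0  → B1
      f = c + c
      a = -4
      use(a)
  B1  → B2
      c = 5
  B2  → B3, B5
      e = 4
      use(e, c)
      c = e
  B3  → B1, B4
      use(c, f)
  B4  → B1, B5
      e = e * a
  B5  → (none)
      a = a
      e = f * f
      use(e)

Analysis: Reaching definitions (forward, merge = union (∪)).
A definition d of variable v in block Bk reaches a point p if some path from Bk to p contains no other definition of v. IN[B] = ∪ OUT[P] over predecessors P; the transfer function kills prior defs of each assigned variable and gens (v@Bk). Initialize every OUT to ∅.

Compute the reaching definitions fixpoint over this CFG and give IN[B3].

Per-block solution:
  B0:  IN={}  OUT={a@B0, f@B0}
  B1:  IN={a@B0, c@B2, e@B2, e@B4, f@B0}  OUT={a@B0, c@B1, e@B2, e@B4, f@B0}
  B2:  IN={a@B0, c@B1, e@B2, e@B4, f@B0}  OUT={a@B0, c@B2, e@B2, f@B0}
  B3:  IN={a@B0, c@B2, e@B2, f@B0}  OUT={a@B0, c@B2, e@B2, f@B0}
  B4:  IN={a@B0, c@B2, e@B2, f@B0}  OUT={a@B0, c@B2, e@B4, f@B0}
  B5:  IN={a@B0, c@B2, e@B2, e@B4, f@B0}  OUT={a@B5, c@B2, e@B5, f@B0}

Merge at B3: IN[B3] = OUT[B2] = {a@B0, c@B2, e@B2, f@B0}

Answer: {a@B0, c@B2, e@B2, f@B0}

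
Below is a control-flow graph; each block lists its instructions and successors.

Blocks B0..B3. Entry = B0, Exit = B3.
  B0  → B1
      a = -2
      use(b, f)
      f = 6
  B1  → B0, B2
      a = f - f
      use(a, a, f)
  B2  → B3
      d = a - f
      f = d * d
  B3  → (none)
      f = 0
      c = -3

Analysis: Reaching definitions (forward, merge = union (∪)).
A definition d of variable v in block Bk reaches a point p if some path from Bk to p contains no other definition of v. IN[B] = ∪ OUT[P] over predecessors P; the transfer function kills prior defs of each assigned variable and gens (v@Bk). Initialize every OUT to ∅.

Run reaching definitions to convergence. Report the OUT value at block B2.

Per-block solution:
  B0:   IN={a@B1, f@B0}   OUT={a@B0, f@B0}
  B1:   IN={a@B0, f@B0}   OUT={a@B1, f@B0}
  B2:   IN={a@B1, f@B0}   OUT={a@B1, d@B2, f@B2}
  B3:   IN={a@B1, d@B2, f@B2}   OUT={a@B1, c@B3, d@B2, f@B3}

Merge at B2: IN[B2] = OUT[B1] = {a@B1, f@B0}
Applying B2's transfer function to that IN value gives OUT[B2] (row B2 above).

Answer: {a@B1, d@B2, f@B2}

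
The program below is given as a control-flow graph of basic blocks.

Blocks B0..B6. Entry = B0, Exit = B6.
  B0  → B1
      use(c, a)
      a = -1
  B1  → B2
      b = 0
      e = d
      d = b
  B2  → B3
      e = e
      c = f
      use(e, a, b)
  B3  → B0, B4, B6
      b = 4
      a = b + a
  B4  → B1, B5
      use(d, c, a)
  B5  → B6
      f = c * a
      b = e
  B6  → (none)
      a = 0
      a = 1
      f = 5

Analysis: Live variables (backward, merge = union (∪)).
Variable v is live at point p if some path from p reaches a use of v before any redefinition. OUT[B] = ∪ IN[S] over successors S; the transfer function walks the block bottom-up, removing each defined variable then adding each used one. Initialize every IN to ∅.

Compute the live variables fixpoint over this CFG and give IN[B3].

Answer: {a, c, d, e, f}

Trace:
Fixpoint table:
  B0:  IN={a, c, d, f}  OUT={a, d, f}
  B1:  IN={a, d, f}  OUT={a, b, d, e, f}
  B2:  IN={a, b, d, e, f}  OUT={a, c, d, e, f}
  B3:  IN={a, c, d, e, f}  OUT={a, c, d, e, f}
  B4:  IN={a, c, d, e, f}  OUT={a, c, d, e, f}
  B5:  IN={a, c, e}  OUT={}
  B6:  IN={}  OUT={}

Merge at B3: OUT[B3] = IN[B0] ⊔ IN[B4] ⊔ IN[B6] = {a, c, d, e, f}
Applying B3's transfer function to that OUT value gives IN[B3] (row B3 above).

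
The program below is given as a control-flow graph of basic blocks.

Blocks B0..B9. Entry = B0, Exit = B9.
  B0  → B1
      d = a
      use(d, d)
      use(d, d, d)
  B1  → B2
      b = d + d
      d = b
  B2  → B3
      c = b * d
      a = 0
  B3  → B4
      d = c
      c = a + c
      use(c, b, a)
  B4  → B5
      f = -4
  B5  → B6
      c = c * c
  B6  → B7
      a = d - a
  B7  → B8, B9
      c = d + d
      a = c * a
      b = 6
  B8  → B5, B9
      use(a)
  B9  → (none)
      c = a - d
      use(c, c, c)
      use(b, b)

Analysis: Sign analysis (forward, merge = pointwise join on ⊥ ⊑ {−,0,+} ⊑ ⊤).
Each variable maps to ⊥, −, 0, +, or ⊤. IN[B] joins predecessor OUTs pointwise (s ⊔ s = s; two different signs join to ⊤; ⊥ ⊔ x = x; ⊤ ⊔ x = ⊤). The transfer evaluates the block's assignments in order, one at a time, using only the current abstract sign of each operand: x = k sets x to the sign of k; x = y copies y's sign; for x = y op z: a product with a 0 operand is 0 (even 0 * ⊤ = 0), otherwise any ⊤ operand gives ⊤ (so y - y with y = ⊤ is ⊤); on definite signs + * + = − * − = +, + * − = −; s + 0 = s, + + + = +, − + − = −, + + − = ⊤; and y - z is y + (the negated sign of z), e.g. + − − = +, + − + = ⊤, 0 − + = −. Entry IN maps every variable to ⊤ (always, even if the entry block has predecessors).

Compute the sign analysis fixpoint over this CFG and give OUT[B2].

Answer: {a: 0, b: ⊤, c: ⊤, d: ⊤, e: ⊤, f: ⊤}

Trace:
Converged values:
  B0:  IN=(all ⊤)  OUT=(all ⊤)
  B1:  IN=(all ⊤)  OUT=(all ⊤)
  B2:  IN=(all ⊤)  OUT={a:0; rest ⊤}
  B3:  IN={a:0; rest ⊤}  OUT={a:0; rest ⊤}
  B4:  IN={a:0; rest ⊤}  OUT={a:0, f:-; rest ⊤}
  B5:  IN={f:-; rest ⊤}  OUT={f:-; rest ⊤}
  B6:  IN={f:-; rest ⊤}  OUT={f:-; rest ⊤}
  B7:  IN={f:-; rest ⊤}  OUT={b:+, f:-; rest ⊤}
  B8:  IN={b:+, f:-; rest ⊤}  OUT={b:+, f:-; rest ⊤}
  B9:  IN={b:+, f:-; rest ⊤}  OUT={b:+, f:-; rest ⊤}

Merge at B2: IN[B2] = OUT[B1] = {a: ⊤, b: ⊤, c: ⊤, d: ⊤, e: ⊤, f: ⊤}
Applying B2's transfer function to that IN value gives OUT[B2] (row B2 above).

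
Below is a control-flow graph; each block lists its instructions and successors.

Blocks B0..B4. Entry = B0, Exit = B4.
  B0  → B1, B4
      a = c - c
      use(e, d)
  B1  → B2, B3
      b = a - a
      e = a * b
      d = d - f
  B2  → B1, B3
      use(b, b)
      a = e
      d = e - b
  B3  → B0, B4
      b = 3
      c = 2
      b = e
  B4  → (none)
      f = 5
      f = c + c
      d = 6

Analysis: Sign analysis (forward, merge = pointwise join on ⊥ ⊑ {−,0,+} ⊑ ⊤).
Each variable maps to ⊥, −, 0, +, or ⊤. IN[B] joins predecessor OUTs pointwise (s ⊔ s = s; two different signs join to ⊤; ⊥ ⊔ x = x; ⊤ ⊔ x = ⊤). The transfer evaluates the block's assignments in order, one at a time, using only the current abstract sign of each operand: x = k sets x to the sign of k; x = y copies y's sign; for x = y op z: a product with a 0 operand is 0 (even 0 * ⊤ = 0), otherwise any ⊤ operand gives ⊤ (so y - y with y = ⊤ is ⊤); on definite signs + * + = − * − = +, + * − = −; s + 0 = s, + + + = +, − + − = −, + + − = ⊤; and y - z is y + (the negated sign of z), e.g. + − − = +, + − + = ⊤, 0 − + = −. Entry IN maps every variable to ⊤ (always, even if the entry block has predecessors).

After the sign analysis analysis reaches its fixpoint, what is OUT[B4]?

Answer: {a: ⊤, b: ⊤, c: ⊤, d: +, e: ⊤, f: ⊤}

Derivation:
Fixpoint table:
  B0:  IN=(all ⊤)  OUT=(all ⊤)
  B1:  IN=(all ⊤)  OUT=(all ⊤)
  B2:  IN=(all ⊤)  OUT=(all ⊤)
  B3:  IN=(all ⊤)  OUT={c:+; rest ⊤}
  B4:  IN=(all ⊤)  OUT={d:+; rest ⊤}

Merge at B4: IN[B4] = OUT[B0] ⊔ OUT[B3] = {a: ⊤, b: ⊤, c: ⊤, d: ⊤, e: ⊤, f: ⊤}
Applying B4's transfer function to that IN value gives OUT[B4] (row B4 above).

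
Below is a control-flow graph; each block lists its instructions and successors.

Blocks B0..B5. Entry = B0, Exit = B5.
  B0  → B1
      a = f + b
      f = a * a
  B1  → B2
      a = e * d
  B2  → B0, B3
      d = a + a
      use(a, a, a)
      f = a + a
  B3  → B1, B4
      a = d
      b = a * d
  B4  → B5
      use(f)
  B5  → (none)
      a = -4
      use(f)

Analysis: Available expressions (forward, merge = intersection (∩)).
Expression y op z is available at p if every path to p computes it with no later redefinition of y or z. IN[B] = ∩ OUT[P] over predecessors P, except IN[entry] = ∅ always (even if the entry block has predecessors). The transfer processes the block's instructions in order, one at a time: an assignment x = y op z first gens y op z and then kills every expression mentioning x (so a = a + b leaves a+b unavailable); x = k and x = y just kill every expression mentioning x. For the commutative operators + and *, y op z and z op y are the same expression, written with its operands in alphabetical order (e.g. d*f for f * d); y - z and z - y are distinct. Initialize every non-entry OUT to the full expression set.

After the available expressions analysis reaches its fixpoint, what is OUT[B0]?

Per-block solution:
  B0:  IN={}  OUT={a*a}
  B1:  IN={}  OUT={d*e}
  B2:  IN={d*e}  OUT={a+a}
  B3:  IN={a+a}  OUT={a*d}
  B4:  IN={a*d}  OUT={a*d}
  B5:  IN={a*d}  OUT={}

Merge at B0 (entry node, so the boundary value {} is joined with the incoming edge(s)): IN[B0] = {} ∩ OUT[B2] = {}
Applying B0's transfer function to that IN value gives OUT[B0] (row B0 above).

Answer: {a*a}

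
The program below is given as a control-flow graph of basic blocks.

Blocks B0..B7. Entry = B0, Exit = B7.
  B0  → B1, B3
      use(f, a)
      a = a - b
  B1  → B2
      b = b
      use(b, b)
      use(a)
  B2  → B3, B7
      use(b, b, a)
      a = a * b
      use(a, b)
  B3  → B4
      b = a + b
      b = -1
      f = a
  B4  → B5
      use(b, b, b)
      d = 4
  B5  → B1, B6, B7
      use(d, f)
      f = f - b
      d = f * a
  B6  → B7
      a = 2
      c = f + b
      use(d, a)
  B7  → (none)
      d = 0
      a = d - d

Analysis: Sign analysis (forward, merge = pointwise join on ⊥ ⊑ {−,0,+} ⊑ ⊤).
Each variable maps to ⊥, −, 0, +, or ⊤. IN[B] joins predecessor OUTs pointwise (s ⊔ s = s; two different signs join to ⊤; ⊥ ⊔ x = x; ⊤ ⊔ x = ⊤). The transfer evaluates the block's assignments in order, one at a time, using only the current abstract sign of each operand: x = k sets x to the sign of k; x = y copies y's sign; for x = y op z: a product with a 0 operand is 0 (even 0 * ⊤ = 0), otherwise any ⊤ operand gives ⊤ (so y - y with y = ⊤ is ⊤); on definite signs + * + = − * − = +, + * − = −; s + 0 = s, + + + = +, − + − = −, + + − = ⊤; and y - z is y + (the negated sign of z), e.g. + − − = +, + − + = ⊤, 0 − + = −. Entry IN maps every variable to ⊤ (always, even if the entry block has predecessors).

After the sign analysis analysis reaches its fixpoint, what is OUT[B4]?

Answer: {a: ⊤, b: -, c: ⊤, d: +, e: ⊤, f: ⊤}

Working:
Per-block solution:
  B0:   IN=(all ⊤)   OUT=(all ⊤)
  B1:   IN=(all ⊤)   OUT=(all ⊤)
  B2:   IN=(all ⊤)   OUT=(all ⊤)
  B3:   IN=(all ⊤)   OUT={b:-; rest ⊤}
  B4:   IN={b:-; rest ⊤}   OUT={b:-, d:+; rest ⊤}
  B5:   IN={b:-, d:+; rest ⊤}   OUT={b:-; rest ⊤}
  B6:   IN={b:-; rest ⊤}   OUT={a:+, b:-; rest ⊤}
  B7:   IN=(all ⊤)   OUT={a:0, d:0; rest ⊤}

Merge at B4: IN[B4] = OUT[B3] = {a: ⊤, b: -, c: ⊤, d: ⊤, e: ⊤, f: ⊤}
Applying B4's transfer function to that IN value gives OUT[B4] (row B4 above).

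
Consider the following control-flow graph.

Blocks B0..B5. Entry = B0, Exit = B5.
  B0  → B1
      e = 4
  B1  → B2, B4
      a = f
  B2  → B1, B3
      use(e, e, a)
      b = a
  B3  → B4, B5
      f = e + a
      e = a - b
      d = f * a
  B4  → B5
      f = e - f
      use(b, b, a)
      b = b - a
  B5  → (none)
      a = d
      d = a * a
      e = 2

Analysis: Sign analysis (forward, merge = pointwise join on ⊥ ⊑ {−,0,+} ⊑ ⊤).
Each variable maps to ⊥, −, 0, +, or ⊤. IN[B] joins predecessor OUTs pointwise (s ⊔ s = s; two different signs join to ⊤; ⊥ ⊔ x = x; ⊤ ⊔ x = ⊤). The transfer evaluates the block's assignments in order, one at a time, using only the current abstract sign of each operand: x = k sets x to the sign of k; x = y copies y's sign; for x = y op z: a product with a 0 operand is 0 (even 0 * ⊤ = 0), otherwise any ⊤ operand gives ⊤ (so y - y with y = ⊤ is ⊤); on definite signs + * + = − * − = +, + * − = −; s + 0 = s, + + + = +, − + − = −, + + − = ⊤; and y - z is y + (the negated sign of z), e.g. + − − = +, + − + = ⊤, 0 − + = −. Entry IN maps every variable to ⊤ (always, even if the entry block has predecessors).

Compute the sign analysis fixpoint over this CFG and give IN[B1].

Answer: {a: ⊤, b: ⊤, c: ⊤, d: ⊤, e: +, f: ⊤}

Trace:
Per-block solution:
  B0:   IN=(all ⊤)   OUT={e:+; rest ⊤}
  B1:   IN={e:+; rest ⊤}   OUT={e:+; rest ⊤}
  B2:   IN={e:+; rest ⊤}   OUT={e:+; rest ⊤}
  B3:   IN={e:+; rest ⊤}   OUT=(all ⊤)
  B4:   IN=(all ⊤)   OUT=(all ⊤)
  B5:   IN=(all ⊤)   OUT={e:+; rest ⊤}

Merge at B1: IN[B1] = OUT[B0] ⊔ OUT[B2] = {a: ⊤, b: ⊤, c: ⊤, d: ⊤, e: +, f: ⊤}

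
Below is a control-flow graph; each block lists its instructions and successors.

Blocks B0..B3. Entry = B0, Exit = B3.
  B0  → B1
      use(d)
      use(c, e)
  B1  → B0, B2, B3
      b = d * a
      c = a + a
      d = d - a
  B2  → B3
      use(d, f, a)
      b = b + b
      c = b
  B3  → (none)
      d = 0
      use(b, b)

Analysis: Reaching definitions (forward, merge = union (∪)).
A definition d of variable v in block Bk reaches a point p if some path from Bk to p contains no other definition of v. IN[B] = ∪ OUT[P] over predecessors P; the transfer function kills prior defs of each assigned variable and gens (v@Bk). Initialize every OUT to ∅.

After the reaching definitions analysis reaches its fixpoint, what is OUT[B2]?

Answer: {b@B2, c@B2, d@B1}

Derivation:
Converged values:
  B0: | IN={b@B1, c@B1, d@B1} | OUT={b@B1, c@B1, d@B1}
  B1: | IN={b@B1, c@B1, d@B1} | OUT={b@B1, c@B1, d@B1}
  B2: | IN={b@B1, c@B1, d@B1} | OUT={b@B2, c@B2, d@B1}
  B3: | IN={b@B1, b@B2, c@B1, c@B2, d@B1} | OUT={b@B1, b@B2, c@B1, c@B2, d@B3}

Merge at B2: IN[B2] = OUT[B1] = {b@B1, c@B1, d@B1}
Applying B2's transfer function to that IN value gives OUT[B2] (row B2 above).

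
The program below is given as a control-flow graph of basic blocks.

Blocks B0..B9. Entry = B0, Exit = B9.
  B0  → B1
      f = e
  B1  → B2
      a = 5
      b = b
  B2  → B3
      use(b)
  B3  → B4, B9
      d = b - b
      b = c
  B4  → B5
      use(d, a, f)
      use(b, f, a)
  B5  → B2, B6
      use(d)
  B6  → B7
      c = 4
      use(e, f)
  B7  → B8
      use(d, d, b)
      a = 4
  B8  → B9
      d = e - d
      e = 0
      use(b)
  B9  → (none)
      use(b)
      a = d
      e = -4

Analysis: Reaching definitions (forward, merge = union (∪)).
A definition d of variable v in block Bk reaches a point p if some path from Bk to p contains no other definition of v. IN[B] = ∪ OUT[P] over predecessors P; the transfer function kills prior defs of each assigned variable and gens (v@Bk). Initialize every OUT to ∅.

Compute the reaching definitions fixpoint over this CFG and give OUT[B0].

Answer: {f@B0}

Derivation:
Fixpoint table:
  B0:  IN={}  OUT={f@B0}
  B1:  IN={f@B0}  OUT={a@B1, b@B1, f@B0}
  B2:  IN={a@B1, b@B1, b@B3, d@B3, f@B0}  OUT={a@B1, b@B1, b@B3, d@B3, f@B0}
  B3:  IN={a@B1, b@B1, b@B3, d@B3, f@B0}  OUT={a@B1, b@B3, d@B3, f@B0}
  B4:  IN={a@B1, b@B3, d@B3, f@B0}  OUT={a@B1, b@B3, d@B3, f@B0}
  B5:  IN={a@B1, b@B3, d@B3, f@B0}  OUT={a@B1, b@B3, d@B3, f@B0}
  B6:  IN={a@B1, b@B3, d@B3, f@B0}  OUT={a@B1, b@B3, c@B6, d@B3, f@B0}
  B7:  IN={a@B1, b@B3, c@B6, d@B3, f@B0}  OUT={a@B7, b@B3, c@B6, d@B3, f@B0}
  B8:  IN={a@B7, b@B3, c@B6, d@B3, f@B0}  OUT={a@B7, b@B3, c@B6, d@B8, e@B8, f@B0}
  B9:  IN={a@B1, a@B7, b@B3, c@B6, d@B3, d@B8, e@B8, f@B0}  OUT={a@B9, b@B3, c@B6, d@B3, d@B8, e@B9, f@B0}

B0 is the boundary node: IN[B0] = {}
Applying B0's transfer function to that IN value gives OUT[B0] (row B0 above).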